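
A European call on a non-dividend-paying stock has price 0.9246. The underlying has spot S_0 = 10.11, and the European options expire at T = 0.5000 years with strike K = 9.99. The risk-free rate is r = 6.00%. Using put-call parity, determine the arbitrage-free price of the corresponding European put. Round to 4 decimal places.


Answer: Put price = 0.5094

Derivation:
Put-call parity: C - P = S_0 * exp(-qT) - K * exp(-rT).
S_0 * exp(-qT) = 10.1100 * 1.00000000 = 10.11000000
K * exp(-rT) = 9.9900 * 0.97044553 = 9.69475088
P = C - S*exp(-qT) + K*exp(-rT)
P = 0.9246 - 10.11000000 + 9.69475088 = 0.5094


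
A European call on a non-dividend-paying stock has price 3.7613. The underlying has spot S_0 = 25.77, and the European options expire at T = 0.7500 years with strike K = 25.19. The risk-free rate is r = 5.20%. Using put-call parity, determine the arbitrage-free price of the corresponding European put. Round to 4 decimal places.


Put-call parity: C - P = S_0 * exp(-qT) - K * exp(-rT).
S_0 * exp(-qT) = 25.7700 * 1.00000000 = 25.77000000
K * exp(-rT) = 25.1900 * 0.96175071 = 24.22650036
P = C - S*exp(-qT) + K*exp(-rT)
P = 3.7613 - 25.77000000 + 24.22650036 = 2.2178

Answer: Put price = 2.2178


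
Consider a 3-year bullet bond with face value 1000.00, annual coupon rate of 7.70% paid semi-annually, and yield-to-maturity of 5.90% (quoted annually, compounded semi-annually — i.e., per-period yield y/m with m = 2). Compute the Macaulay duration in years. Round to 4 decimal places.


Coupon per period c = face * coupon_rate / m = 38.500000
Periods per year m = 2; per-period yield y/m = 0.029500
Number of cashflows N = 6
Cashflows (t years, CF_t, discount factor 1/(1+y/m)^(m*t), PV):
  t = 0.5000: CF_t = 38.500000, DF = 0.971345, PV = 37.396795
  t = 1.0000: CF_t = 38.500000, DF = 0.943512, PV = 36.325201
  t = 1.5000: CF_t = 38.500000, DF = 0.916476, PV = 35.284314
  t = 2.0000: CF_t = 38.500000, DF = 0.890214, PV = 34.273253
  t = 2.5000: CF_t = 38.500000, DF = 0.864706, PV = 33.291164
  t = 3.0000: CF_t = 1038.500000, DF = 0.839928, PV = 872.264897
Price P = sum_t PV_t = 1048.835623
Macaulay numerator sum_t t * PV_t:
  t * PV_t at t = 0.5000: 18.698397
  t * PV_t at t = 1.0000: 36.325201
  t * PV_t at t = 1.5000: 52.926471
  t * PV_t at t = 2.0000: 68.546506
  t * PV_t at t = 2.5000: 83.227909
  t * PV_t at t = 3.0000: 2616.794690
Macaulay duration D = (sum_t t * PV_t) / P = 2876.519174 / 1048.835623 = 2.742583

Answer: Macaulay duration = 2.7426 years


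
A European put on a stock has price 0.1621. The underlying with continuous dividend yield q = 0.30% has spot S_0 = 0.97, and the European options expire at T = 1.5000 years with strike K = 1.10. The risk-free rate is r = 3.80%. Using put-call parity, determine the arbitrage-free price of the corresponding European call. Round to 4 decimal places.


Put-call parity: C - P = S_0 * exp(-qT) - K * exp(-rT).
S_0 * exp(-qT) = 0.9700 * 0.99551011 = 0.96564481
K * exp(-rT) = 1.1000 * 0.94459407 = 1.03905348
C = P + S*exp(-qT) - K*exp(-rT)
C = 0.1621 + 0.96564481 - 1.03905348 = 0.0887

Answer: Call price = 0.0887


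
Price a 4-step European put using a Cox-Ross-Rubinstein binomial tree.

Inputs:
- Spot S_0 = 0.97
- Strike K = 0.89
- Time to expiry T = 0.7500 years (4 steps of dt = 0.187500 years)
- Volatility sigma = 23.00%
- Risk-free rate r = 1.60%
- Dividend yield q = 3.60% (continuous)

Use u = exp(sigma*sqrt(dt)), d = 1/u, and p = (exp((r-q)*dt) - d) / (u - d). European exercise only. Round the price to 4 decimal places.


Answer: Price = V(0,0) = 0.0482

Derivation:
dt = T/N = 0.187500
u = exp(sigma*sqrt(dt)) = 1.104721; d = 1/u = 0.905206
p = (exp((r-q)*dt) - d) / (u - d) = 0.456362
Discount per step: exp(-r*dt) = 0.997004
Stock lattice S(k, i) with i counting down-moves:
  k=0: S(0,0) = 0.9700
  k=1: S(1,0) = 1.0716; S(1,1) = 0.8780
  k=2: S(2,0) = 1.1838; S(2,1) = 0.9700; S(2,2) = 0.7948
  k=3: S(3,0) = 1.3078; S(3,1) = 1.0716; S(3,2) = 0.8780; S(3,3) = 0.7195
  k=4: S(4,0) = 1.4447; S(4,1) = 1.1838; S(4,2) = 0.9700; S(4,3) = 0.7948; S(4,4) = 0.6513
Terminal payoffs V(N, i) = max(K - S_T, 0):
  V(4,0) = 0.000000; V(4,1) = 0.000000; V(4,2) = 0.000000; V(4,3) = 0.095184; V(4,4) = 0.238730
Backward induction: V(k, i) = exp(-r*dt) * [p * V(k+1, i) + (1-p) * V(k+1, i+1)].
  V(3,0) = exp(-r*dt) * [p*0.000000 + (1-p)*0.000000] = 0.000000
  V(3,1) = exp(-r*dt) * [p*0.000000 + (1-p)*0.000000] = 0.000000
  V(3,2) = exp(-r*dt) * [p*0.000000 + (1-p)*0.095184] = 0.051591
  V(3,3) = exp(-r*dt) * [p*0.095184 + (1-p)*0.238730] = 0.172702
  V(2,0) = exp(-r*dt) * [p*0.000000 + (1-p)*0.000000] = 0.000000
  V(2,1) = exp(-r*dt) * [p*0.000000 + (1-p)*0.051591] = 0.027963
  V(2,2) = exp(-r*dt) * [p*0.051591 + (1-p)*0.172702] = 0.117080
  V(1,0) = exp(-r*dt) * [p*0.000000 + (1-p)*0.027963] = 0.015156
  V(1,1) = exp(-r*dt) * [p*0.027963 + (1-p)*0.117080] = 0.076181
  V(0,0) = exp(-r*dt) * [p*0.015156 + (1-p)*0.076181] = 0.048187


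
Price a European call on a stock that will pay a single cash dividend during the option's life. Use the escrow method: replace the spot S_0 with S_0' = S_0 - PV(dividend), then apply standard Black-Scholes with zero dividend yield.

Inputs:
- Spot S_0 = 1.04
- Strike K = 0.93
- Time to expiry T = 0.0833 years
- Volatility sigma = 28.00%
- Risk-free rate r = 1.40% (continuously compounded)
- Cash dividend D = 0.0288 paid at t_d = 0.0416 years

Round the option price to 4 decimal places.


PV(D) = D * exp(-r * t_d) = 0.0288 * 0.99941777 = 0.02878323
S_0' = S_0 - PV(D) = 1.0400 - 0.02878323 = 1.01121677
d1 = (ln(S_0'/K) + (r + sigma^2/2)*T) / (sigma*sqrt(T)) = 1.09087302
d2 = d1 - sigma*sqrt(T) = 1.01006015
exp(-rT) = 0.99883448
N(d1) = 0.86233562; N(d2) = 0.84376676
C = S_0' * N(d1) - K * exp(-rT) * N(d2) = 1.01121677 * 0.86233562 - 0.9300 * 0.99883448 * 0.84376676 = 0.0882

Answer: Price = 0.0882


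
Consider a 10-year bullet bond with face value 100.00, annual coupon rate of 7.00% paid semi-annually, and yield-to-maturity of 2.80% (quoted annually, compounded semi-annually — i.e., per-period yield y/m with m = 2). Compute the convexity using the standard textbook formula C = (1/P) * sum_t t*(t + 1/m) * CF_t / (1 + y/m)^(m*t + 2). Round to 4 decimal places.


Answer: Convexity = 72.2580

Derivation:
Coupon per period c = face * coupon_rate / m = 3.500000
Periods per year m = 2; per-period yield y/m = 0.014000
Number of cashflows N = 20
Cashflows (t years, CF_t, discount factor 1/(1+y/m)^(m*t), PV):
  t = 0.5000: CF_t = 3.500000, DF = 0.986193, PV = 3.451677
  t = 1.0000: CF_t = 3.500000, DF = 0.972577, PV = 3.404020
  t = 1.5000: CF_t = 3.500000, DF = 0.959149, PV = 3.357022
  t = 2.0000: CF_t = 3.500000, DF = 0.945906, PV = 3.310673
  t = 2.5000: CF_t = 3.500000, DF = 0.932847, PV = 3.264963
  t = 3.0000: CF_t = 3.500000, DF = 0.919967, PV = 3.219885
  t = 3.5000: CF_t = 3.500000, DF = 0.907265, PV = 3.175429
  t = 4.0000: CF_t = 3.500000, DF = 0.894739, PV = 3.131586
  t = 4.5000: CF_t = 3.500000, DF = 0.882386, PV = 3.088350
  t = 5.0000: CF_t = 3.500000, DF = 0.870203, PV = 3.045710
  t = 5.5000: CF_t = 3.500000, DF = 0.858188, PV = 3.003658
  t = 6.0000: CF_t = 3.500000, DF = 0.846339, PV = 2.962188
  t = 6.5000: CF_t = 3.500000, DF = 0.834654, PV = 2.921290
  t = 7.0000: CF_t = 3.500000, DF = 0.823130, PV = 2.880956
  t = 7.5000: CF_t = 3.500000, DF = 0.811766, PV = 2.841180
  t = 8.0000: CF_t = 3.500000, DF = 0.800558, PV = 2.801952
  t = 8.5000: CF_t = 3.500000, DF = 0.789505, PV = 2.763267
  t = 9.0000: CF_t = 3.500000, DF = 0.778604, PV = 2.725115
  t = 9.5000: CF_t = 3.500000, DF = 0.767854, PV = 2.687490
  t = 10.0000: CF_t = 103.500000, DF = 0.757253, PV = 78.375667
Price P = sum_t PV_t = 136.412077
Convexity numerator sum_t t*(t + 1/m) * CF_t / (1+y/m)^(m*t + 2):
  t = 0.5000: term = 1.678511
  t = 1.0000: term = 4.966009
  t = 1.5000: term = 9.794889
  t = 2.0000: term = 16.099423
  t = 2.5000: term = 23.815715
  t = 3.0000: term = 32.881658
  t = 3.5000: term = 43.236894
  t = 4.0000: term = 54.822773
  t = 4.5000: term = 67.582314
  t = 5.0000: term = 81.460164
  t = 5.5000: term = 96.402561
  t = 6.0000: term = 112.357297
  t = 6.5000: term = 129.273681
  t = 7.0000: term = 147.102505
  t = 7.5000: term = 165.796004
  t = 8.0000: term = 185.307829
  t = 8.5000: term = 205.593005
  t = 9.0000: term = 226.607907
  t = 9.5000: term = 248.310220
  t = 10.0000: term = 8003.770716
Convexity = (1/P) * sum = 9856.860073 / 136.412077 = 72.257972


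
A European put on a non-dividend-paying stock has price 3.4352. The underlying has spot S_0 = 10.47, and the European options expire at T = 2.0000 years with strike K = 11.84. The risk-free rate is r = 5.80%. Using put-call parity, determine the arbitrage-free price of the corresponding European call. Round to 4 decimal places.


Put-call parity: C - P = S_0 * exp(-qT) - K * exp(-rT).
S_0 * exp(-qT) = 10.4700 * 1.00000000 = 10.47000000
K * exp(-rT) = 11.8400 * 0.89047522 = 10.54322664
C = P + S*exp(-qT) - K*exp(-rT)
C = 3.4352 + 10.47000000 - 10.54322664 = 3.3620

Answer: Call price = 3.3620


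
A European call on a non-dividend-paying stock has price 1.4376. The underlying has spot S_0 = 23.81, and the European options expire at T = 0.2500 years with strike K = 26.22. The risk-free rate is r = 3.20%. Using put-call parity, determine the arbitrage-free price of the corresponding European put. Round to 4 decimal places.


Put-call parity: C - P = S_0 * exp(-qT) - K * exp(-rT).
S_0 * exp(-qT) = 23.8100 * 1.00000000 = 23.81000000
K * exp(-rT) = 26.2200 * 0.99203191 = 26.01107681
P = C - S*exp(-qT) + K*exp(-rT)
P = 1.4376 - 23.81000000 + 26.01107681 = 3.6387

Answer: Put price = 3.6387


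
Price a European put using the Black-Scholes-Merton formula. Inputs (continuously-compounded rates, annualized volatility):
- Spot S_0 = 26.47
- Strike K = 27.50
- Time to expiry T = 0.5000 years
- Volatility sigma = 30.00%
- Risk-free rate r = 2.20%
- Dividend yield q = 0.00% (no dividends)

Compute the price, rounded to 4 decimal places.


d1 = (ln(S/K) + (r - q + 0.5*sigma^2) * T) / (sigma * sqrt(T)) = -0.02203339
d2 = d1 - sigma * sqrt(T) = -0.23416543
exp(-rT) = 0.98906028; exp(-qT) = 1.00000000
P = K * exp(-rT) * N(-d2) - S_0 * exp(-qT) * N(-d1)
N(-d1) = 0.50878934; N(-d2) = 0.59257172
P = 27.5000 * 0.98906028 * 0.59257172 - 26.4700 * 1.00000000 * 0.50878934 = 2.6498

Answer: Price = 2.6498


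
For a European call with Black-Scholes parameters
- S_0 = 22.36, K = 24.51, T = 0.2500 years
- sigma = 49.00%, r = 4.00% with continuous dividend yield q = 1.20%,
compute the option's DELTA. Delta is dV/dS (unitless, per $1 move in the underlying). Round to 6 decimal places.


Answer: Delta = 0.410281

Derivation:
d1 = -0.2236532623; d2 = -0.4686532623
phi(d1) = 0.3890883174; exp(-qT) = 0.9970044955; exp(-rT) = 0.9900498337
N(d1) = 0.4115135580
Delta = exp(-qT) * N(d1) = 0.9970044955 * 0.4115135580 = 0.410281


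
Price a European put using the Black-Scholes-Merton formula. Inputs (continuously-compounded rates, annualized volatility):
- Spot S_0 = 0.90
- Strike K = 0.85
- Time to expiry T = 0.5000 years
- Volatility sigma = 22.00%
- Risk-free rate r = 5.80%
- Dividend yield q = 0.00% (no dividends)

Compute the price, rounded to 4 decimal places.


d1 = (ln(S/K) + (r - q + 0.5*sigma^2) * T) / (sigma * sqrt(T)) = 0.63162901
d2 = d1 - sigma * sqrt(T) = 0.47606551
exp(-rT) = 0.97141646; exp(-qT) = 1.00000000
P = K * exp(-rT) * N(-d2) - S_0 * exp(-qT) * N(-d1)
N(-d1) = 0.26381466; N(-d2) = 0.31701385
P = 0.8500 * 0.97141646 * 0.31701385 - 0.9000 * 1.00000000 * 0.26381466 = 0.0243

Answer: Price = 0.0243


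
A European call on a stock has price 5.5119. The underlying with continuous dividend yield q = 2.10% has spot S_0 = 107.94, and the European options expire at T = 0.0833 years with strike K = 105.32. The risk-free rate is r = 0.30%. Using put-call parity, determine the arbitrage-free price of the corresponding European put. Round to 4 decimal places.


Put-call parity: C - P = S_0 * exp(-qT) - K * exp(-rT).
S_0 * exp(-qT) = 107.9400 * 0.99825223 = 107.75134561
K * exp(-rT) = 105.3200 * 0.99975013 = 105.29368382
P = C - S*exp(-qT) + K*exp(-rT)
P = 5.5119 - 107.75134561 + 105.29368382 = 3.0542

Answer: Put price = 3.0542


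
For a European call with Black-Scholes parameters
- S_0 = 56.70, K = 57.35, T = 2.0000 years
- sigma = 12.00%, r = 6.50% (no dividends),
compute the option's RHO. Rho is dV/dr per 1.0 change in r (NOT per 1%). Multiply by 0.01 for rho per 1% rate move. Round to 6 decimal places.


Answer: Rho = 73.563738

Derivation:
d1 = 0.7837180719; d2 = 0.6140124444
phi(d1) = 0.2934507250; exp(-qT) = 1.0000000000; exp(-rT) = 0.8780954309
N(d2) = 0.7303964481
Rho = K*T*exp(-rT)*N(d2) = 57.3500 * 2.0000 * 0.8780954309 * 0.7303964481 = 73.563738


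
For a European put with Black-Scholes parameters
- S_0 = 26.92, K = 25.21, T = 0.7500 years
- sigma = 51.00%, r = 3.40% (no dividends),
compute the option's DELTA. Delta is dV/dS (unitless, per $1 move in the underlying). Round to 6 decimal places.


d1 = 0.4271628159; d2 = -0.0145101400
phi(d1) = 0.3641561321; exp(-qT) = 1.0000000000; exp(-rT) = 0.9748223790
N(-d1) = 0.3346303714
Delta = -exp(-qT) * N(-d1) = -1.0000000000 * 0.3346303714 = -0.334630

Answer: Delta = -0.334630


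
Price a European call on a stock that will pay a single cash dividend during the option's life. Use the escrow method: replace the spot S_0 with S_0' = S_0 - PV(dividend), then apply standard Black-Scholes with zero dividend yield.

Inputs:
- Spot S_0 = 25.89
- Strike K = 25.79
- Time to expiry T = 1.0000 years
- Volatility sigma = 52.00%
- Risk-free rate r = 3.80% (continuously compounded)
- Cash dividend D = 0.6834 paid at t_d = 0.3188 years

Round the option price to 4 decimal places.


PV(D) = D * exp(-r * t_d) = 0.6834 * 0.98795868 = 0.67517096
S_0' = S_0 - PV(D) = 25.8900 - 0.67517096 = 25.21482904
d1 = (ln(S_0'/K) + (r + sigma^2/2)*T) / (sigma*sqrt(T)) = 0.28970280
d2 = d1 - sigma*sqrt(T) = -0.23029720
exp(-rT) = 0.96271294
N(d1) = 0.61397819; N(d2) = 0.40893042
C = S_0' * N(d1) - K * exp(-rT) * N(d2) = 25.21482904 * 0.61397819 - 25.7900 * 0.96271294 * 0.40893042 = 5.3283

Answer: Price = 5.3283


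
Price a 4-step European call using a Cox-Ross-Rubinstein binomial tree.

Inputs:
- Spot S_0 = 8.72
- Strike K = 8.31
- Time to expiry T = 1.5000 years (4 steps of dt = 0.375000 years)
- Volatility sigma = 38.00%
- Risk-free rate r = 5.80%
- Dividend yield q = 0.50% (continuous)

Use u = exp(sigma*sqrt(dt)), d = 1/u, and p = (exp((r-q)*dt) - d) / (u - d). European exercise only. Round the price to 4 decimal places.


Answer: Price = V(0,0) = 2.0409

Derivation:
dt = T/N = 0.375000
u = exp(sigma*sqrt(dt)) = 1.262005; d = 1/u = 0.792390
p = (exp((r-q)*dt) - d) / (u - d) = 0.484831
Discount per step: exp(-r*dt) = 0.978485
Stock lattice S(k, i) with i counting down-moves:
  k=0: S(0,0) = 8.7200
  k=1: S(1,0) = 11.0047; S(1,1) = 6.9096
  k=2: S(2,0) = 13.8880; S(2,1) = 8.7200; S(2,2) = 5.4751
  k=3: S(3,0) = 17.5267; S(3,1) = 11.0047; S(3,2) = 6.9096; S(3,3) = 4.3384
  k=4: S(4,0) = 22.1187; S(4,1) = 13.8880; S(4,2) = 8.7200; S(4,3) = 5.4751; S(4,4) = 3.4377
Terminal payoffs V(N, i) = max(S_T - K, 0):
  V(4,0) = 13.808743; V(4,1) = 5.577960; V(4,2) = 0.410000; V(4,3) = 0.000000; V(4,4) = 0.000000
Backward induction: V(k, i) = exp(-r*dt) * [p * V(k+1, i) + (1-p) * V(k+1, i+1)].
  V(3,0) = exp(-r*dt) * [p*13.808743 + (1-p)*5.577960] = 9.362631
  V(3,1) = exp(-r*dt) * [p*5.577960 + (1-p)*0.410000] = 2.852858
  V(3,2) = exp(-r*dt) * [p*0.410000 + (1-p)*0.000000] = 0.194504
  V(3,3) = exp(-r*dt) * [p*0.000000 + (1-p)*0.000000] = 0.000000
  V(2,0) = exp(-r*dt) * [p*9.362631 + (1-p)*2.852858] = 5.879713
  V(2,1) = exp(-r*dt) * [p*2.852858 + (1-p)*0.194504] = 1.451442
  V(2,2) = exp(-r*dt) * [p*0.194504 + (1-p)*0.000000] = 0.092273
  V(1,0) = exp(-r*dt) * [p*5.879713 + (1-p)*1.451442] = 3.520985
  V(1,1) = exp(-r*dt) * [p*1.451442 + (1-p)*0.092273] = 0.735077
  V(0,0) = exp(-r*dt) * [p*3.520985 + (1-p)*0.735077] = 2.040896


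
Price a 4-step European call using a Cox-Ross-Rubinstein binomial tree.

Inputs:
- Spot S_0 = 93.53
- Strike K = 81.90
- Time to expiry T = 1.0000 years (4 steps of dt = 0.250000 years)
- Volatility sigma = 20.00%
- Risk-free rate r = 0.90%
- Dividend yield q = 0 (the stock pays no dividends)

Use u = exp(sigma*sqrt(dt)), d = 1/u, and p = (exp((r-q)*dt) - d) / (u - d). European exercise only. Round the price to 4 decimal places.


Answer: Price = V(0,0) = 15.0811

Derivation:
dt = T/N = 0.250000
u = exp(sigma*sqrt(dt)) = 1.105171; d = 1/u = 0.904837
p = (exp((r-q)*dt) - d) / (u - d) = 0.486265
Discount per step: exp(-r*dt) = 0.997753
Stock lattice S(k, i) with i counting down-moves:
  k=0: S(0,0) = 93.5300
  k=1: S(1,0) = 103.3666; S(1,1) = 84.6294
  k=2: S(2,0) = 114.2378; S(2,1) = 93.5300; S(2,2) = 76.5759
  k=3: S(3,0) = 126.2523; S(3,1) = 103.3666; S(3,2) = 84.6294; S(3,3) = 69.2887
  k=4: S(4,0) = 139.5304; S(4,1) = 114.2378; S(4,2) = 93.5300; S(4,3) = 76.5759; S(4,4) = 62.6950
Terminal payoffs V(N, i) = max(S_T - K, 0):
  V(4,0) = 57.630364; V(4,1) = 32.337800; V(4,2) = 11.630000; V(4,3) = 0.000000; V(4,4) = 0.000000
Backward induction: V(k, i) = exp(-r*dt) * [p * V(k+1, i) + (1-p) * V(k+1, i+1)].
  V(3,0) = exp(-r*dt) * [p*57.630364 + (1-p)*32.337800] = 44.536362
  V(3,1) = exp(-r*dt) * [p*32.337800 + (1-p)*11.630000] = 21.650704
  V(3,2) = exp(-r*dt) * [p*11.630000 + (1-p)*0.000000] = 5.642549
  V(3,3) = exp(-r*dt) * [p*0.000000 + (1-p)*0.000000] = 0.000000
  V(2,0) = exp(-r*dt) * [p*44.536362 + (1-p)*21.650704] = 32.705522
  V(2,1) = exp(-r*dt) * [p*21.650704 + (1-p)*5.642549] = 13.396574
  V(2,2) = exp(-r*dt) * [p*5.642549 + (1-p)*0.000000] = 2.737606
  V(1,0) = exp(-r*dt) * [p*32.705522 + (1-p)*13.396574] = 22.734624
  V(1,1) = exp(-r*dt) * [p*13.396574 + (1-p)*2.737606] = 7.902884
  V(0,0) = exp(-r*dt) * [p*22.734624 + (1-p)*7.902884] = 15.081066


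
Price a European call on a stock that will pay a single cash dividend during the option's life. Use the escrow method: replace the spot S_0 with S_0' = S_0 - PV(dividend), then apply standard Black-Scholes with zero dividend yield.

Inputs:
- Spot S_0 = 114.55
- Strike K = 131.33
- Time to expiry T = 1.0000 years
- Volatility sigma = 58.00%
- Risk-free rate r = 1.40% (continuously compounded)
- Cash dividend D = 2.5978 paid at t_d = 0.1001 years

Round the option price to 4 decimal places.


PV(D) = D * exp(-r * t_d) = 2.5978 * 0.99859958 = 2.59416199
S_0' = S_0 - PV(D) = 114.5500 - 2.59416199 = 111.95583801
d1 = (ln(S_0'/K) + (r + sigma^2/2)*T) / (sigma*sqrt(T)) = 0.03895043
d2 = d1 - sigma*sqrt(T) = -0.54104957
exp(-rT) = 0.98609754
N(d1) = 0.51553505; N(d2) = 0.29423671
C = S_0' * N(d1) - K * exp(-rT) * N(d2) = 111.95583801 * 0.51553505 - 131.3300 * 0.98609754 * 0.29423671 = 19.6123

Answer: Price = 19.6123


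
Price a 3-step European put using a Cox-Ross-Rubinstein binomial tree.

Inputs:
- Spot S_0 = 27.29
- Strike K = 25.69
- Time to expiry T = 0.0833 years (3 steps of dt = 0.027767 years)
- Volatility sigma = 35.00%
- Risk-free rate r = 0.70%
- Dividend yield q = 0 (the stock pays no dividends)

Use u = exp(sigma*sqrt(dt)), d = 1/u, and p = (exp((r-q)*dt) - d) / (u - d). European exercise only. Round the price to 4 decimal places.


dt = T/N = 0.027767
u = exp(sigma*sqrt(dt)) = 1.060056; d = 1/u = 0.943346
p = (exp((r-q)*dt) - d) / (u - d) = 0.487089
Discount per step: exp(-r*dt) = 0.999806
Stock lattice S(k, i) with i counting down-moves:
  k=0: S(0,0) = 27.2900
  k=1: S(1,0) = 28.9289; S(1,1) = 25.7439
  k=2: S(2,0) = 30.6663; S(2,1) = 27.2900; S(2,2) = 24.2854
  k=3: S(3,0) = 32.5080; S(3,1) = 28.9289; S(3,2) = 25.7439; S(3,3) = 22.9096
Terminal payoffs V(N, i) = max(K - S_T, 0):
  V(3,0) = 0.000000; V(3,1) = 0.000000; V(3,2) = 0.000000; V(3,3) = 2.780416
Backward induction: V(k, i) = exp(-r*dt) * [p * V(k+1, i) + (1-p) * V(k+1, i+1)].
  V(2,0) = exp(-r*dt) * [p*0.000000 + (1-p)*0.000000] = 0.000000
  V(2,1) = exp(-r*dt) * [p*0.000000 + (1-p)*0.000000] = 0.000000
  V(2,2) = exp(-r*dt) * [p*0.000000 + (1-p)*2.780416] = 1.425828
  V(1,0) = exp(-r*dt) * [p*0.000000 + (1-p)*0.000000] = 0.000000
  V(1,1) = exp(-r*dt) * [p*0.000000 + (1-p)*1.425828] = 0.731180
  V(0,0) = exp(-r*dt) * [p*0.000000 + (1-p)*0.731180] = 0.374957

Answer: Price = V(0,0) = 0.3750


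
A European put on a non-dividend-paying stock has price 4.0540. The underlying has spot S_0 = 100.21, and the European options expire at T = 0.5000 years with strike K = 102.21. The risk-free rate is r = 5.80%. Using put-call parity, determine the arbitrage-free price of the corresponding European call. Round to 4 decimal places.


Put-call parity: C - P = S_0 * exp(-qT) - K * exp(-rT).
S_0 * exp(-qT) = 100.2100 * 1.00000000 = 100.21000000
K * exp(-rT) = 102.2100 * 0.97141646 = 99.28847683
C = P + S*exp(-qT) - K*exp(-rT)
C = 4.0540 + 100.21000000 - 99.28847683 = 4.9755

Answer: Call price = 4.9755


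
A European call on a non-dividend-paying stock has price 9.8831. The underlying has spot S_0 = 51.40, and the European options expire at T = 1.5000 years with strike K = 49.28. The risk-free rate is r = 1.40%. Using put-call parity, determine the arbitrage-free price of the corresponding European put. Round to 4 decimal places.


Put-call parity: C - P = S_0 * exp(-qT) - K * exp(-rT).
S_0 * exp(-qT) = 51.4000 * 1.00000000 = 51.40000000
K * exp(-rT) = 49.2800 * 0.97921896 = 48.25591057
P = C - S*exp(-qT) + K*exp(-rT)
P = 9.8831 - 51.40000000 + 48.25591057 = 6.7390

Answer: Put price = 6.7390


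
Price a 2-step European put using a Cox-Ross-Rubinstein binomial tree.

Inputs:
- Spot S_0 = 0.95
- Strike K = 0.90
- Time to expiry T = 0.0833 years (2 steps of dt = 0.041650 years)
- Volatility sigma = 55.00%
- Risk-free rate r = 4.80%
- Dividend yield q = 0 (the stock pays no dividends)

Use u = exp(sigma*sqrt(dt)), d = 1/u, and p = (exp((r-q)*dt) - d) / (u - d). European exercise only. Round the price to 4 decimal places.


dt = T/N = 0.041650
u = exp(sigma*sqrt(dt)) = 1.118788; d = 1/u = 0.893825
p = (exp((r-q)*dt) - d) / (u - d) = 0.480864
Discount per step: exp(-r*dt) = 0.998003
Stock lattice S(k, i) with i counting down-moves:
  k=0: S(0,0) = 0.9500
  k=1: S(1,0) = 1.0628; S(1,1) = 0.8491
  k=2: S(2,0) = 1.1891; S(2,1) = 0.9500; S(2,2) = 0.7590
Terminal payoffs V(N, i) = max(K - S_T, 0):
  V(2,0) = 0.000000; V(2,1) = 0.000000; V(2,2) = 0.141024
Backward induction: V(k, i) = exp(-r*dt) * [p * V(k+1, i) + (1-p) * V(k+1, i+1)].
  V(1,0) = exp(-r*dt) * [p*0.000000 + (1-p)*0.000000] = 0.000000
  V(1,1) = exp(-r*dt) * [p*0.000000 + (1-p)*0.141024] = 0.073064
  V(0,0) = exp(-r*dt) * [p*0.000000 + (1-p)*0.073064] = 0.037855

Answer: Price = V(0,0) = 0.0379


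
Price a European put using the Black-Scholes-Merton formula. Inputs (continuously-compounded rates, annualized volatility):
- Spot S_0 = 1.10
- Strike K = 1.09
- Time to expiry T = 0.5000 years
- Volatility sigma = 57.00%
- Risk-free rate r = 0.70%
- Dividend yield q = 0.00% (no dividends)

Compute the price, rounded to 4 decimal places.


Answer: Price = 0.1678

Derivation:
d1 = (ln(S/K) + (r - q + 0.5*sigma^2) * T) / (sigma * sqrt(T)) = 0.23286759
d2 = d1 - sigma * sqrt(T) = -0.17018328
exp(-rT) = 0.99650612; exp(-qT) = 1.00000000
P = K * exp(-rT) * N(-d2) - S_0 * exp(-qT) * N(-d1)
N(-d1) = 0.40793211; N(-d2) = 0.56756700
P = 1.0900 * 0.99650612 * 0.56756700 - 1.1000 * 1.00000000 * 0.40793211 = 0.1678


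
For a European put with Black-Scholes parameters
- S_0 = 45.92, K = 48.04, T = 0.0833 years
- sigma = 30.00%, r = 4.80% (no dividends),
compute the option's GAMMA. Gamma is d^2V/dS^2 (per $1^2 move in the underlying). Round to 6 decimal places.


d1 = -0.4317866953; d2 = -0.5183719134
phi(d1) = 0.3634336941; exp(-qT) = 1.0000000000; exp(-rT) = 0.9960095830
Gamma = exp(-qT) * phi(d1) / (S * sigma * sqrt(T)) = 1.0000000000 * 0.3634336941 / (45.9200 * 0.3000 * 0.2886173938) = 0.091407

Answer: Gamma = 0.091407


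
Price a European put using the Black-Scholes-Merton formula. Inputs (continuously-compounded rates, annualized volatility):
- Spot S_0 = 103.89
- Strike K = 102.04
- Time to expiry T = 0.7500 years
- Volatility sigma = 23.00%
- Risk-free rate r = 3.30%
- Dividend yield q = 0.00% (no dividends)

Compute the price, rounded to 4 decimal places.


Answer: Price = 6.0815

Derivation:
d1 = (ln(S/K) + (r - q + 0.5*sigma^2) * T) / (sigma * sqrt(T)) = 0.31405472
d2 = d1 - sigma * sqrt(T) = 0.11486888
exp(-rT) = 0.97555377; exp(-qT) = 1.00000000
P = K * exp(-rT) * N(-d2) - S_0 * exp(-qT) * N(-d1)
N(-d1) = 0.37673974; N(-d2) = 0.45427453
P = 102.0400 * 0.97555377 * 0.45427453 - 103.8900 * 1.00000000 * 0.37673974 = 6.0815


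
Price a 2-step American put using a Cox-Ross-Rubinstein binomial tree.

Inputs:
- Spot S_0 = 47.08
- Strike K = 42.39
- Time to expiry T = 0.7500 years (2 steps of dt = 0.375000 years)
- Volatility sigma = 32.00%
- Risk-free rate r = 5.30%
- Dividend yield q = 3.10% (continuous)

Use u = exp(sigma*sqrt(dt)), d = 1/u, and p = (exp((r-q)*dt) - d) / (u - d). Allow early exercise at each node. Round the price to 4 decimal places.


dt = T/N = 0.375000
u = exp(sigma*sqrt(dt)) = 1.216477; d = 1/u = 0.822046
p = (exp((r-q)*dt) - d) / (u - d) = 0.472169
Discount per step: exp(-r*dt) = 0.980321
Stock lattice S(k, i) with i counting down-moves:
  k=0: S(0,0) = 47.0800
  k=1: S(1,0) = 57.2717; S(1,1) = 38.7019
  k=2: S(2,0) = 69.6698; S(2,1) = 47.0800; S(2,2) = 31.8147
Terminal payoffs V(N, i) = max(K - S_T, 0):
  V(2,0) = 0.000000; V(2,1) = 0.000000; V(2,2) = 10.575253
Backward induction: V(k, i) = exp(-r*dt) * [p * V(k+1, i) + (1-p) * V(k+1, i+1)]; then take max(V_cont, immediate exercise) for American.
  V(1,0) = exp(-r*dt) * [p*0.000000 + (1-p)*0.000000] = 0.000000; exercise = 0.000000; V(1,0) = max -> 0.000000
  V(1,1) = exp(-r*dt) * [p*0.000000 + (1-p)*10.575253] = 5.472100; exercise = 3.688084; V(1,1) = max -> 5.472100
  V(0,0) = exp(-r*dt) * [p*0.000000 + (1-p)*5.472100] = 2.831504; exercise = 0.000000; V(0,0) = max -> 2.831504

Answer: Price = V(0,0) = 2.8315


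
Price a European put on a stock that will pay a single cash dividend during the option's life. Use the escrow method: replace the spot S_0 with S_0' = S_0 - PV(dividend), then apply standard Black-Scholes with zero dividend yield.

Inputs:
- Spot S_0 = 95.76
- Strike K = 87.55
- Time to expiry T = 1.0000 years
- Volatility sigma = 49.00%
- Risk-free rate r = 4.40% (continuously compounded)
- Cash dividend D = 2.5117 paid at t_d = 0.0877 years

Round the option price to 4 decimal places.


Answer: Price = 12.7936

Derivation:
PV(D) = D * exp(-r * t_d) = 2.5117 * 0.99614864 = 2.50202653
S_0' = S_0 - PV(D) = 95.7600 - 2.50202653 = 93.25797347
d1 = (ln(S_0'/K) + (r + sigma^2/2)*T) / (sigma*sqrt(T)) = 0.46369286
d2 = d1 - sigma*sqrt(T) = -0.02630714
exp(-rT) = 0.95695396
N(-d1) = 0.32143391; N(-d2) = 0.51049382
P = K * exp(-rT) * N(-d2) - S_0' * N(-d1) = 87.5500 * 0.95695396 * 0.51049382 - 93.25797347 * 0.32143391 = 12.7936


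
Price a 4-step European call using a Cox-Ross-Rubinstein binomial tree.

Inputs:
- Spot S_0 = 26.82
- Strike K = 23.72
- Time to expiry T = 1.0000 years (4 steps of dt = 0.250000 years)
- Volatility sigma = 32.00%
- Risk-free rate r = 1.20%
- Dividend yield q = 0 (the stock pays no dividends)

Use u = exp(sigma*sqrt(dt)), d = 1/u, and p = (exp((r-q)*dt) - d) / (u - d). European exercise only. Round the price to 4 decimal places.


Answer: Price = V(0,0) = 5.3091

Derivation:
dt = T/N = 0.250000
u = exp(sigma*sqrt(dt)) = 1.173511; d = 1/u = 0.852144
p = (exp((r-q)*dt) - d) / (u - d) = 0.469434
Discount per step: exp(-r*dt) = 0.997004
Stock lattice S(k, i) with i counting down-moves:
  k=0: S(0,0) = 26.8200
  k=1: S(1,0) = 31.4736; S(1,1) = 22.8545
  k=2: S(2,0) = 36.9346; S(2,1) = 26.8200; S(2,2) = 19.4753
  k=3: S(3,0) = 43.3431; S(3,1) = 31.4736; S(3,2) = 22.8545; S(3,3) = 16.5958
  k=4: S(4,0) = 50.8636; S(4,1) = 36.9346; S(4,2) = 26.8200; S(4,3) = 19.4753; S(4,4) = 14.1420
Terminal payoffs V(N, i) = max(S_T - K, 0):
  V(4,0) = 27.143617; V(4,1) = 13.214567; V(4,2) = 3.100000; V(4,3) = 0.000000; V(4,4) = 0.000000
Backward induction: V(k, i) = exp(-r*dt) * [p * V(k+1, i) + (1-p) * V(k+1, i+1)].
  V(3,0) = exp(-r*dt) * [p*27.143617 + (1-p)*13.214567] = 19.694169
  V(3,1) = exp(-r*dt) * [p*13.214567 + (1-p)*3.100000] = 7.824615
  V(3,2) = exp(-r*dt) * [p*3.100000 + (1-p)*0.000000] = 1.450887
  V(3,3) = exp(-r*dt) * [p*0.000000 + (1-p)*0.000000] = 0.000000
  V(2,0) = exp(-r*dt) * [p*19.694169 + (1-p)*7.824615] = 13.356461
  V(2,1) = exp(-r*dt) * [p*7.824615 + (1-p)*1.450887] = 4.429624
  V(2,2) = exp(-r*dt) * [p*1.450887 + (1-p)*0.000000] = 0.679056
  V(1,0) = exp(-r*dt) * [p*13.356461 + (1-p)*4.429624] = 8.594365
  V(1,1) = exp(-r*dt) * [p*4.429624 + (1-p)*0.679056] = 2.432393
  V(0,0) = exp(-r*dt) * [p*8.594365 + (1-p)*2.432393] = 5.309083


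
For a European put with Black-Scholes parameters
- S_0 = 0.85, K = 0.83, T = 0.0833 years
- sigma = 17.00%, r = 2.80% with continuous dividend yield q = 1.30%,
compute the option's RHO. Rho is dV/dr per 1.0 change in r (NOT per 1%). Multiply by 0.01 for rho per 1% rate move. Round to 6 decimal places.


Answer: Rho = -0.021618

Derivation:
d1 = 0.5352870017; d2 = 0.4862220448
phi(d1) = 0.3456928481; exp(-qT) = 0.9989176861; exp(-rT) = 0.9976703179
N(-d2) = 0.3134048715
Rho = -K*T*exp(-rT)*N(-d2) = -0.8300 * 0.0833 * 0.9976703179 * 0.3134048715 = -0.021618


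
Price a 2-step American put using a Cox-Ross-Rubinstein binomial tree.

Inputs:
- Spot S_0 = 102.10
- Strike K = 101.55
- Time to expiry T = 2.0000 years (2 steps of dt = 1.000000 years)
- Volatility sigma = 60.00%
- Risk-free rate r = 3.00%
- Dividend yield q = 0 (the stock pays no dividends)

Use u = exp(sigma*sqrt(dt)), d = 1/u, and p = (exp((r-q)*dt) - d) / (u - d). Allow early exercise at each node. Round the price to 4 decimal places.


Answer: Price = V(0,0) = 27.4629

Derivation:
dt = T/N = 1.000000
u = exp(sigma*sqrt(dt)) = 1.822119; d = 1/u = 0.548812
p = (exp((r-q)*dt) - d) / (u - d) = 0.378261
Discount per step: exp(-r*dt) = 0.970446
Stock lattice S(k, i) with i counting down-moves:
  k=0: S(0,0) = 102.1000
  k=1: S(1,0) = 186.0383; S(1,1) = 56.0337
  k=2: S(2,0) = 338.9839; S(2,1) = 102.1000; S(2,2) = 30.7519
Terminal payoffs V(N, i) = max(K - S_T, 0):
  V(2,0) = 0.000000; V(2,1) = 0.000000; V(2,2) = 70.798071
Backward induction: V(k, i) = exp(-r*dt) * [p * V(k+1, i) + (1-p) * V(k+1, i+1)]; then take max(V_cont, immediate exercise) for American.
  V(1,0) = exp(-r*dt) * [p*0.000000 + (1-p)*0.000000] = 0.000000; exercise = 0.000000; V(1,0) = max -> 0.000000
  V(1,1) = exp(-r*dt) * [p*0.000000 + (1-p)*70.798071] = 42.716971; exercise = 45.516332; V(1,1) = max -> 45.516332
  V(0,0) = exp(-r*dt) * [p*0.000000 + (1-p)*45.516332] = 27.462893; exercise = 0.000000; V(0,0) = max -> 27.462893


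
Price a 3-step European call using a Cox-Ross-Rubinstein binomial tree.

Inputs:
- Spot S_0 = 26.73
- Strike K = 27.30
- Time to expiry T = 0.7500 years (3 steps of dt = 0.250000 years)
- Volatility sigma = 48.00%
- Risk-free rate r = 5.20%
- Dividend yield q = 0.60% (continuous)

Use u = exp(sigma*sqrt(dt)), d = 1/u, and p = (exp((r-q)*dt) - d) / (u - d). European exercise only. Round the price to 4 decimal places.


dt = T/N = 0.250000
u = exp(sigma*sqrt(dt)) = 1.271249; d = 1/u = 0.786628
p = (exp((r-q)*dt) - d) / (u - d) = 0.464153
Discount per step: exp(-r*dt) = 0.987084
Stock lattice S(k, i) with i counting down-moves:
  k=0: S(0,0) = 26.7300
  k=1: S(1,0) = 33.9805; S(1,1) = 21.0266
  k=2: S(2,0) = 43.1977; S(2,1) = 26.7300; S(2,2) = 16.5401
  k=3: S(3,0) = 54.9150; S(3,1) = 33.9805; S(3,2) = 21.0266; S(3,3) = 13.0109
Terminal payoffs V(N, i) = max(S_T - K, 0):
  V(3,0) = 27.615000; V(3,1) = 6.680490; V(3,2) = 0.000000; V(3,3) = 0.000000
Backward induction: V(k, i) = exp(-r*dt) * [p * V(k+1, i) + (1-p) * V(k+1, i+1)].
  V(2,0) = exp(-r*dt) * [p*27.615000 + (1-p)*6.680490] = 16.185524
  V(2,1) = exp(-r*dt) * [p*6.680490 + (1-p)*0.000000] = 3.060722
  V(2,2) = exp(-r*dt) * [p*0.000000 + (1-p)*0.000000] = 0.000000
  V(1,0) = exp(-r*dt) * [p*16.185524 + (1-p)*3.060722] = 9.034426
  V(1,1) = exp(-r*dt) * [p*3.060722 + (1-p)*0.000000] = 1.402295
  V(0,0) = exp(-r*dt) * [p*9.034426 + (1-p)*1.402295] = 4.880907

Answer: Price = V(0,0) = 4.8809


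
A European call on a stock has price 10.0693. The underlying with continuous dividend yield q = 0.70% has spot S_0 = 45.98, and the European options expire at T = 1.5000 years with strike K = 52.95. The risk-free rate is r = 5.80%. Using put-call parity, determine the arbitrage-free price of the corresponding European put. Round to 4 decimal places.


Put-call parity: C - P = S_0 * exp(-qT) - K * exp(-rT).
S_0 * exp(-qT) = 45.9800 * 0.98955493 = 45.49973580
K * exp(-rT) = 52.9500 * 0.91667710 = 48.53805221
P = C - S*exp(-qT) + K*exp(-rT)
P = 10.0693 - 45.49973580 + 48.53805221 = 13.1076

Answer: Put price = 13.1076


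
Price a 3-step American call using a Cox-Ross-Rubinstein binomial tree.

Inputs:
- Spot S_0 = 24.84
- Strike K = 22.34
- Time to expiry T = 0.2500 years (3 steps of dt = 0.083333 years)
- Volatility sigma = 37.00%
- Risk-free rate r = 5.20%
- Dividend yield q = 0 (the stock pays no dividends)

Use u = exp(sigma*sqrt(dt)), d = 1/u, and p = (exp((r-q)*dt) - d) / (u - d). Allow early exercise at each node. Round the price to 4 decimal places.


dt = T/N = 0.083333
u = exp(sigma*sqrt(dt)) = 1.112723; d = 1/u = 0.898697
p = (exp((r-q)*dt) - d) / (u - d) = 0.493614
Discount per step: exp(-r*dt) = 0.995676
Stock lattice S(k, i) with i counting down-moves:
  k=0: S(0,0) = 24.8400
  k=1: S(1,0) = 27.6400; S(1,1) = 22.3236
  k=2: S(2,0) = 30.7557; S(2,1) = 24.8400; S(2,2) = 20.0622
  k=3: S(3,0) = 34.2225; S(3,1) = 27.6400; S(3,2) = 22.3236; S(3,3) = 18.0298
Terminal payoffs V(N, i) = max(S_T - K, 0):
  V(3,0) = 11.882546; V(3,1) = 5.300029; V(3,2) = 0.000000; V(3,3) = 0.000000
Backward induction: V(k, i) = exp(-r*dt) * [p * V(k+1, i) + (1-p) * V(k+1, i+1)]; then take max(V_cont, immediate exercise) for American.
  V(2,0) = exp(-r*dt) * [p*11.882546 + (1-p)*5.300029] = 8.512282; exercise = 8.415685; V(2,0) = max -> 8.512282
  V(2,1) = exp(-r*dt) * [p*5.300029 + (1-p)*0.000000] = 2.604854; exercise = 2.500000; V(2,1) = max -> 2.604854
  V(2,2) = exp(-r*dt) * [p*0.000000 + (1-p)*0.000000] = 0.000000; exercise = 0.000000; V(2,2) = max -> 0.000000
  V(1,0) = exp(-r*dt) * [p*8.512282 + (1-p)*2.604854] = 5.496969; exercise = 5.300029; V(1,0) = max -> 5.496969
  V(1,1) = exp(-r*dt) * [p*2.604854 + (1-p)*0.000000] = 1.280232; exercise = 0.000000; V(1,1) = max -> 1.280232
  V(0,0) = exp(-r*dt) * [p*5.496969 + (1-p)*1.280232] = 3.347135; exercise = 2.500000; V(0,0) = max -> 3.347135

Answer: Price = V(0,0) = 3.3471


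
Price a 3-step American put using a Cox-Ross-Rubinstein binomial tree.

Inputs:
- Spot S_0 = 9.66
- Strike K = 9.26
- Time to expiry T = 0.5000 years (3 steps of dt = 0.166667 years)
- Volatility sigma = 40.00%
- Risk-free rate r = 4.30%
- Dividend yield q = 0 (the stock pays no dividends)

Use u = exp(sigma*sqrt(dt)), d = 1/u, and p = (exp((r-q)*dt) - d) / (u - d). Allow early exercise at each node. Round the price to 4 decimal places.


dt = T/N = 0.166667
u = exp(sigma*sqrt(dt)) = 1.177389; d = 1/u = 0.849337
p = (exp((r-q)*dt) - d) / (u - d) = 0.481190
Discount per step: exp(-r*dt) = 0.992859
Stock lattice S(k, i) with i counting down-moves:
  k=0: S(0,0) = 9.6600
  k=1: S(1,0) = 11.3736; S(1,1) = 8.2046
  k=2: S(2,0) = 13.3911; S(2,1) = 9.6600; S(2,2) = 6.9685
  k=3: S(3,0) = 15.7666; S(3,1) = 11.3736; S(3,2) = 8.2046; S(3,3) = 5.9186
Terminal payoffs V(N, i) = max(K - S_T, 0):
  V(3,0) = 0.000000; V(3,1) = 0.000000; V(3,2) = 1.055405; V(3,3) = 3.341425
Backward induction: V(k, i) = exp(-r*dt) * [p * V(k+1, i) + (1-p) * V(k+1, i+1)]; then take max(V_cont, immediate exercise) for American.
  V(2,0) = exp(-r*dt) * [p*0.000000 + (1-p)*0.000000] = 0.000000; exercise = 0.000000; V(2,0) = max -> 0.000000
  V(2,1) = exp(-r*dt) * [p*0.000000 + (1-p)*1.055405] = 0.543644; exercise = 0.000000; V(2,1) = max -> 0.543644
  V(2,2) = exp(-r*dt) * [p*1.055405 + (1-p)*3.341425] = 2.225409; exercise = 2.291535; V(2,2) = max -> 2.291535
  V(1,0) = exp(-r*dt) * [p*0.000000 + (1-p)*0.543644] = 0.280034; exercise = 0.000000; V(1,0) = max -> 0.280034
  V(1,1) = exp(-r*dt) * [p*0.543644 + (1-p)*2.291535] = 1.440109; exercise = 1.055405; V(1,1) = max -> 1.440109
  V(0,0) = exp(-r*dt) * [p*0.280034 + (1-p)*1.440109] = 0.875595; exercise = 0.000000; V(0,0) = max -> 0.875595

Answer: Price = V(0,0) = 0.8756


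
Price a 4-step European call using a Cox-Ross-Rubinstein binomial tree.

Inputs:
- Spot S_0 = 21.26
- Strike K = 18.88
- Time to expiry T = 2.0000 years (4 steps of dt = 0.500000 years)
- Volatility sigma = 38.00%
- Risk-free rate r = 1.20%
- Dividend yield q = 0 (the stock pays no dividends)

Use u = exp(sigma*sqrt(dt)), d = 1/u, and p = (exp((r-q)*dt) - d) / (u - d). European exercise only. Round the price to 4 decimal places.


dt = T/N = 0.500000
u = exp(sigma*sqrt(dt)) = 1.308263; d = 1/u = 0.764372
p = (exp((r-q)*dt) - d) / (u - d) = 0.444291
Discount per step: exp(-r*dt) = 0.994018
Stock lattice S(k, i) with i counting down-moves:
  k=0: S(0,0) = 21.2600
  k=1: S(1,0) = 27.8137; S(1,1) = 16.2506
  k=2: S(2,0) = 36.3876; S(2,1) = 21.2600; S(2,2) = 12.4215
  k=3: S(3,0) = 47.6046; S(3,1) = 27.8137; S(3,2) = 16.2506; S(3,3) = 9.4946
  k=4: S(4,0) = 62.2793; S(4,1) = 36.3876; S(4,2) = 21.2600; S(4,3) = 12.4215; S(4,4) = 7.2574
Terminal payoffs V(N, i) = max(S_T - K, 0):
  V(4,0) = 43.399336; V(4,1) = 17.507617; V(4,2) = 2.380000; V(4,3) = 0.000000; V(4,4) = 0.000000
Backward induction: V(k, i) = exp(-r*dt) * [p * V(k+1, i) + (1-p) * V(k+1, i+1)].
  V(3,0) = exp(-r*dt) * [p*43.399336 + (1-p)*17.507617] = 28.837527
  V(3,1) = exp(-r*dt) * [p*17.507617 + (1-p)*2.380000] = 9.046620
  V(3,2) = exp(-r*dt) * [p*2.380000 + (1-p)*0.000000] = 1.051087
  V(3,3) = exp(-r*dt) * [p*0.000000 + (1-p)*0.000000] = 0.000000
  V(2,0) = exp(-r*dt) * [p*28.837527 + (1-p)*9.046620] = 17.732823
  V(2,1) = exp(-r*dt) * [p*9.046620 + (1-p)*1.051087] = 4.575892
  V(2,2) = exp(-r*dt) * [p*1.051087 + (1-p)*0.000000] = 0.464195
  V(1,0) = exp(-r*dt) * [p*17.732823 + (1-p)*4.575892] = 10.359055
  V(1,1) = exp(-r*dt) * [p*4.575892 + (1-p)*0.464195] = 2.277280
  V(0,0) = exp(-r*dt) * [p*10.359055 + (1-p)*2.277280] = 5.832837

Answer: Price = V(0,0) = 5.8328


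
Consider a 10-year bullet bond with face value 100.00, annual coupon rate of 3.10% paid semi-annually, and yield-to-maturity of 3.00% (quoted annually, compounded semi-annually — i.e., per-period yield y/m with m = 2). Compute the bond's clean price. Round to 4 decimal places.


Coupon per period c = face * coupon_rate / m = 1.550000
Periods per year m = 2; per-period yield y/m = 0.015000
Number of cashflows N = 20
Cashflows (t years, CF_t, discount factor 1/(1+y/m)^(m*t), PV):
  t = 0.5000: CF_t = 1.550000, DF = 0.985222, PV = 1.527094
  t = 1.0000: CF_t = 1.550000, DF = 0.970662, PV = 1.504526
  t = 1.5000: CF_t = 1.550000, DF = 0.956317, PV = 1.482291
  t = 2.0000: CF_t = 1.550000, DF = 0.942184, PV = 1.460386
  t = 2.5000: CF_t = 1.550000, DF = 0.928260, PV = 1.438804
  t = 3.0000: CF_t = 1.550000, DF = 0.914542, PV = 1.417540
  t = 3.5000: CF_t = 1.550000, DF = 0.901027, PV = 1.396592
  t = 4.0000: CF_t = 1.550000, DF = 0.887711, PV = 1.375952
  t = 4.5000: CF_t = 1.550000, DF = 0.874592, PV = 1.355618
  t = 5.0000: CF_t = 1.550000, DF = 0.861667, PV = 1.335584
  t = 5.5000: CF_t = 1.550000, DF = 0.848933, PV = 1.315847
  t = 6.0000: CF_t = 1.550000, DF = 0.836387, PV = 1.296401
  t = 6.5000: CF_t = 1.550000, DF = 0.824027, PV = 1.277242
  t = 7.0000: CF_t = 1.550000, DF = 0.811849, PV = 1.258366
  t = 7.5000: CF_t = 1.550000, DF = 0.799852, PV = 1.239770
  t = 8.0000: CF_t = 1.550000, DF = 0.788031, PV = 1.221448
  t = 8.5000: CF_t = 1.550000, DF = 0.776385, PV = 1.203397
  t = 9.0000: CF_t = 1.550000, DF = 0.764912, PV = 1.185613
  t = 9.5000: CF_t = 1.550000, DF = 0.753607, PV = 1.168092
  t = 10.0000: CF_t = 101.550000, DF = 0.742470, PV = 75.397871
Price P = sum_t PV_t = 100.858432

Answer: Price = 100.8584


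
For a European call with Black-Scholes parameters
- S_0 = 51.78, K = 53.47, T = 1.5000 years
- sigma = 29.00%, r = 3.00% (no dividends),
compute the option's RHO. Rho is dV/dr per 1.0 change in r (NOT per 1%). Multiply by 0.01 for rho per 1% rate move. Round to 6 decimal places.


d1 = 0.2138607976; d2 = -0.1413152151
phi(d1) = 0.3899227043; exp(-qT) = 1.0000000000; exp(-rT) = 0.9559974818
N(d2) = 0.4438104652
Rho = K*T*exp(-rT)*N(d2) = 53.4700 * 1.5000 * 0.9559974818 * 0.4438104652 = 34.029513

Answer: Rho = 34.029513
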